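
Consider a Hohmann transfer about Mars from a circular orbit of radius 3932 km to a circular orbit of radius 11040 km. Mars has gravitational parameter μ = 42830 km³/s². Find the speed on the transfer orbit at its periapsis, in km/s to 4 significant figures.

Semi-major axis of the transfer orbit: a_t = (3932 + 11040)/2 = 7486 km.
At periapsis, r = 3932 km.
From the vis-viva equation, v = √[μ(2/r − 1/a_t)] = 4.008 km/s.

v = 4.008 km/s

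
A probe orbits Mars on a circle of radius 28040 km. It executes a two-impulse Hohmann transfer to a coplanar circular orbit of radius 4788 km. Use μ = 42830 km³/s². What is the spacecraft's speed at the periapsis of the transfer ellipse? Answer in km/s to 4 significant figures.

Semi-major axis of the transfer orbit: a_t = (28040 + 4788)/2 = 16414 km.
At periapsis, r = 4788 km.
Applying v² = μ(2/r − 1/a_t): v = 3.909 km/s.

v = 3.909 km/s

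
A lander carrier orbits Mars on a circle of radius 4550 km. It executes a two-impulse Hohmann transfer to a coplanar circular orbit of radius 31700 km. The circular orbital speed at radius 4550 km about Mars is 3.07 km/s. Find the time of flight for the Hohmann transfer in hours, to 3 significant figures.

t = 10.3 hours

From the circular-orbit relation v² = μ/r at r = 4550 km: μ = v²r = (3.07)² × 4550 = 42883.3 km³/s².
Transfer-ellipse semi-major axis a_t = (r₁ + r₂)/2 = (4550 + 31700)/2 = 18125 km.
By Kepler's third law the transfer-orbit period is T = 2π√(a_t³/μ), so t = T/2 = 37020 s.
Converting: 37020 s ÷ 3600 s/hour = 10.3 hours.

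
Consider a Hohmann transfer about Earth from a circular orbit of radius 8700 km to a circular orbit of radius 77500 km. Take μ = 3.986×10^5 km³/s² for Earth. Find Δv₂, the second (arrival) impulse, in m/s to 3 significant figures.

The Hohmann ellipse has a_t = (r₁ + r₂)/2 = 43100 km.
Circular speed at r = 77500 km: v_c = √(μ/r) = 2.268 km/s.
Vis-viva on the transfer ellipse at r = 77500 km gives v_t = √[μ(2/r − 1/a_t)] = 1.019 km/s.
Δv₂ = |v_t − v_c| = |1.019 − 2.268| = 1.249 km/s.

Δv₂ = 1250 m/s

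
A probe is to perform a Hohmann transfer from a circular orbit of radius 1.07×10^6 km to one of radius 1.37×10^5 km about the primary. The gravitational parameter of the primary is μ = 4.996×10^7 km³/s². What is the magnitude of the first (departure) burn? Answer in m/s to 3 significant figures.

Semi-major axis of the transfer orbit: a_t = (1.070×10^6 + 1.370×10^5)/2 = 6.035×10^5 km.
On the circular orbit at r = 1.070×10^6 km, v_c = √(μ/r) = 6.833 km/s.
Vis-viva on the transfer ellipse at r = 1.070×10^6 km gives v_t = √[μ(2/r − 1/a_t)] = 3.256 km/s.
Δv₁ = |v_t − v_c| = |3.256 − 6.833| = 3.577 km/s.

Δv₁ = 3580 m/s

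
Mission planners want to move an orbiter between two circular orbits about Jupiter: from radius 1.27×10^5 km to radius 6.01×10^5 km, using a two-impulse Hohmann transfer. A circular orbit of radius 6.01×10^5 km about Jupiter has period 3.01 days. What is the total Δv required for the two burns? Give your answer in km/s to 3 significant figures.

Δv = 14.9 km/s

From Kepler's third law T² = 4π²r³/μ at r = 6.01×10^5 km, T = 3.01 days = 3.01 × 86400 s = 2.60064×10^5 s: μ = 4π²r³/T² = 1.26713×10^8 km³/s².
Semi-major axis of the transfer orbit: a_t = (1.270×10^5 + 6.010×10^5)/2 = 3.640×10^5 km.
Circular speed at r₁: v₁ = √(μ/r₁) = √(1.26713×10^8/1.270×10^5) = 31.587 km/s.
On the transfer ellipse at r₁, vis-viva gives v_p = √[μ(2/r₁ − 1/a_t)] = 40.588 km/s.
First burn Δv₁ = |v_p − v₁| = 9.001 km/s.
Circular speed at r₂: v₂ = √(μ/r₂) = 14.52 km/s.
Transfer-orbit speed at r₂: v_a = √[μ(2/r₂ − 1/a_t)] = 8.577 km/s.
Second burn Δv₂ = |v₂ − v_a| = 5.943 km/s.
Δv = Δv₁ + Δv₂ = 9.001 + 5.943 = 14.94 km/s.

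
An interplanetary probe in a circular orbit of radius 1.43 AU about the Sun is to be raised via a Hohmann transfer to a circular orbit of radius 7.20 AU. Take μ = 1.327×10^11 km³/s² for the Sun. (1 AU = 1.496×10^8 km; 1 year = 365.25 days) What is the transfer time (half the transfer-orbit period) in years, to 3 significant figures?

In km: r₁ = 1.43 × 1.496×10^8 = 2.13928×10^8 km; r₂ = 7.20 × 1.496×10^8 = 1.07712×10^9 km.
Semi-major axis of the transfer orbit: a_t = (2.13928×10^8 + 1.07712×10^9)/2 = 6.45524×10^8 km.
By Kepler's third law the transfer-orbit period is T = 2π√(a_t³/μ), so t = T/2 = 1.414×10^8 s.
Converting: 1.414×10^8 s ÷ 3.15576×10^7 s/year (365.25 × 86400) = 4.48 years.

t = 4.48 years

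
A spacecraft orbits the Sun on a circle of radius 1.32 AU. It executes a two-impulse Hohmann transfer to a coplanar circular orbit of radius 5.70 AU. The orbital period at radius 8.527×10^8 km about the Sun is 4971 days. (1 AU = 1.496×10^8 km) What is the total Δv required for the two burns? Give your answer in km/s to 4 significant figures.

From Kepler's third law T² = 4π²r³/μ at r = 8.527×10^8 km, T = 4971 days = 4971 × 86400 s = 4.294944×10^8 s: μ = 4π²r³/T² = 1.32689×10^11 km³/s².
In km: r₁ = 1.32 × 1.496×10^8 = 1.97472×10^8 km; r₂ = 5.70 × 1.496×10^8 = 8.5272×10^8 km.
Transfer-ellipse semi-major axis a_t = (r₁ + r₂)/2 = (1.97472×10^8 + 8.5272×10^8)/2 = 5.25096×10^8 km.
At r₁ the circular-orbit speed is v₁ = √(μ/r₁) = 25.9217 km/s.
On the transfer ellipse at r₁, v² = μ(2/r − 1/a) gives v_p = √[μ(2/r₁ − 1/a_t)] = 33.0330 km/s.
First burn Δv₁ = |v_p − v₁| = 7.1113 km/s.
Circular speed at r₂: v₂ = √(μ/r₂) = 12.4742 km/s.
Transfer-orbit speed at r₂: v_a = √[μ(2/r₂ − 1/a_t)] = 7.64974 km/s.
Second burn Δv₂ = |v₂ − v_a| = 4.8245 km/s.
Δv = Δv₁ + Δv₂ = 7.1113 + 4.8245 = 11.94 km/s.

Δv = 11.94 km/s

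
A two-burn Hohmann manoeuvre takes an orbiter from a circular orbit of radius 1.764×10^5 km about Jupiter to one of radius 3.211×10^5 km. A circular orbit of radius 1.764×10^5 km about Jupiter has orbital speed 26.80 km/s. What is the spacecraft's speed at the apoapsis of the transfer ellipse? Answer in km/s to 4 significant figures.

From the circular-orbit relation v² = μ/r at r = 1.764×10^5 km: μ = v²r = (26.80)² × 1.764×10^5 = 1.26698×10^8 km³/s².
The Hohmann ellipse has a_t = (r₁ + r₂)/2 = 2.4875×10^5 km.
At apoapsis, r = 3.211×10^5 km.
Vis-viva: v = √[μ(2/r − 1/a_t)] = √[1.26698×10^8 × (2/3.211×10^5 − 1/2.4875×10^5)] = 16.73 km/s.

v = 16.73 km/s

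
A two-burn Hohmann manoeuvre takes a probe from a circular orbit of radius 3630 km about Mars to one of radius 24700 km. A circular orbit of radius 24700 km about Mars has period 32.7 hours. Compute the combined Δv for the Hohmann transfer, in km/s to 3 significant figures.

From Kepler's third law T² = 4π²r³/μ at r = 24700 km, T = 32.7 hours = 32.7 × 3600 s = 1.1772×10^5 s: μ = 4π²r³/T² = 42928.9 km³/s².
Transfer-ellipse semi-major axis a_t = (r₁ + r₂)/2 = (3630 + 24700)/2 = 14165 km.
At r₁ the circular-orbit speed is v₁ = √(μ/r₁) = 3.439 km/s.
Transfer-orbit speed at r₁ (vis-viva): v_p = √[μ(2/r₁ − 1/a_t)] = 4.541 km/s.
First burn Δv₁ = |v_p − v₁| = 1.102 km/s.
At r₂, v₂ = √(μ/r₂) = 1.31834 km/s.
Transfer-orbit speed at r₂: v_a = √[μ(2/r₂ − 1/a_t)] = 0.667378 km/s.
Second burn Δv₂ = |v₂ − v_a| = 0.6510 km/s.
Total Δv = Δv₁ + Δv₂ = 1.753 km/s.

Δv = 1.75 km/s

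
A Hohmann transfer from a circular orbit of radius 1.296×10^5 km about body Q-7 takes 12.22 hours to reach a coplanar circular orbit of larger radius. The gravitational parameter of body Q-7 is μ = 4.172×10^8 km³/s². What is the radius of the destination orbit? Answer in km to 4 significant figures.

r₂ = 7.386×10^5 km

Transfer time t = 12.22 hours = 43992 s, and t = π√(a_t³/μ).
So a_t = (μ t²/π²)^(1/3) = (4.172×10^8 × (43992)² / π²)^(1/3) = 4.3411×10^5 km.
Since a_t = (r₁ + r₂)/2, r₂ = 2a_t − r₁ = 2×4.3411×10^5 − 1.296×10^5 = 7.3862×10^5 km.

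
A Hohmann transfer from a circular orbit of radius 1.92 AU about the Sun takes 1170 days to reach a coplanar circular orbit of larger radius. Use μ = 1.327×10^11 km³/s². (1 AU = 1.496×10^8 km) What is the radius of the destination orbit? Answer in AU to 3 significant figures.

r₂ = 4.98 AU

In km: r₁ = 1.92 × 1.496×10^8 = 2.87232×10^8 km.
Transfer time t = 1170 days = 1.01088×10^8 s, and t = π√(a_t³/μ).
So a_t = (μ t²/π²)^(1/3) = (1.327×10^11 × (1.01088×10^8)² / π²)^(1/3) = 5.1601×10^8 km.
Since a_t = (r₁ + r₂)/2, r₂ = 2a_t − r₁ = 2×5.1601×10^8 − 2.87232×10^8 = 7.44788×10^8 km.
In AU: r₂ = 7.44788×10^8 / 1.496×10^8 = 4.98 AU.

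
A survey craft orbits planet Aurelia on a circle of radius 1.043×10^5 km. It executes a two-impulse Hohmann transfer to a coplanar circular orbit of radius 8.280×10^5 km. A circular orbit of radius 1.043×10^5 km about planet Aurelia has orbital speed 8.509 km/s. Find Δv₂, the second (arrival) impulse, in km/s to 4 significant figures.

From the circular-orbit relation v² = μ/r at r = 1.043×10^5 km: μ = v²r = (8.509)² × 1.043×10^5 = 7.55164×10^6 km³/s².
The Hohmann ellipse has a_t = (r₁ + r₂)/2 = 4.6615×10^5 km.
On the circular orbit at r = 8.280×10^5 km, v_c = √(μ/r) = 3.020 km/s.
Vis-viva on the transfer ellipse at r = 8.280×10^5 km gives v_t = √[μ(2/r − 1/a_t)] = 1.429 km/s.
Δv₂ = |v_t − v_c| = |1.429 − 3.020| = 1.591 km/s.

Δv₂ = 1.591 km/s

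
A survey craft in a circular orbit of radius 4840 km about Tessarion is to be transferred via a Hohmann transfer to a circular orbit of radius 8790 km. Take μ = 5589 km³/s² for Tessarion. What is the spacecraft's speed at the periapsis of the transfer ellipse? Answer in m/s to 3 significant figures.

v = 1220 m/s

The Hohmann ellipse has a_t = (r₁ + r₂)/2 = 6815 km.
At periapsis, r = 4840 km.
Applying v² = μ(2/r − 1/a_t): v = 1.220 km/s.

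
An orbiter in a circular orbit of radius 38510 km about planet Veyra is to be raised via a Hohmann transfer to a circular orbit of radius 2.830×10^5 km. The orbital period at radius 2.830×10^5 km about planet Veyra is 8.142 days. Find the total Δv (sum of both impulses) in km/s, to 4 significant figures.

From Kepler's third law T² = 4π²r³/μ at r = 2.830×10^5 km, T = 8.142 days = 8.142 × 86400 s = 7.034688×10^5 s: μ = 4π²r³/T² = 1.80813×10^6 km³/s².
Semi-major axis of the transfer orbit: a_t = (38510 + 2.830×10^5)/2 = 1.60755×10^5 km.
At r₁ the circular-orbit speed is v₁ = √(μ/r₁) = 6.8522 km/s.
On the transfer ellipse at r₁, vis-viva equation gives v_p = √[μ(2/r₁ − 1/a_t)] = 9.0916 km/s.
First burn Δv₁ = |v_p − v₁| = 2.239 km/s.
At r₂, v₂ = √(μ/r₂) = 2.528 km/s.
Transfer-orbit speed at r₂: v_a = √[μ(2/r₂ − 1/a_t)] = 1.237 km/s.
Second burn Δv₂ = |v₂ − v_a| = 1.291 km/s.
Δv = Δv₁ + Δv₂ = 2.239 + 1.291 = 3.530 km/s.

Δv = 3.530 km/s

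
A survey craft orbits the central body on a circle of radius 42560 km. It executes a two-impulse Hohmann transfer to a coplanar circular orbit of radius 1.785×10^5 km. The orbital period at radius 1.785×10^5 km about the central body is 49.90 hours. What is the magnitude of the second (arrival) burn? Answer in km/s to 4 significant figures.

Δv₂ = 2.369 km/s

From Kepler's third law T² = 4π²r³/μ at r = 1.785×10^5 km, T = 49.90 hours = 49.90 × 3600 s = 1.7964×10^5 s: μ = 4π²r³/T² = 6.95774×10^6 km³/s².
The Hohmann ellipse has a_t = (r₁ + r₂)/2 = 1.1053×10^5 km.
On the circular orbit at r = 1.785×10^5 km, v_c = √(μ/r) = 6.243 km/s.
Vis-viva on the transfer ellipse at r = 1.785×10^5 km gives v_t = √[μ(2/r − 1/a_t)] = 3.874 km/s.
Δv₂ = |v_t − v_c| = |3.874 − 6.243| = 2.369 km/s.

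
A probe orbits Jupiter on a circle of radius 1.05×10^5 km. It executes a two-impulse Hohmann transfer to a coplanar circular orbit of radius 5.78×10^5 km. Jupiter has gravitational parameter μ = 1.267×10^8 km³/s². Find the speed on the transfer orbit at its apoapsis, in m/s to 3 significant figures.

Transfer-ellipse semi-major axis a_t = (r₁ + r₂)/2 = (1.050×10^5 + 5.780×10^5)/2 = 3.415×10^5 km.
The apoapsis of the transfer ellipse is at r = 5.780×10^5 km.
Applying v² = μ(2/r − 1/a_t): v = 8.210 km/s.

v = 8210 m/s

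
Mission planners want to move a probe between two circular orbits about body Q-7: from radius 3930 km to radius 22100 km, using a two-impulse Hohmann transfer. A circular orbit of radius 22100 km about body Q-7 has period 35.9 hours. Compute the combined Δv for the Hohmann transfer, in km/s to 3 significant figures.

From Kepler's third law T² = 4π²r³/μ at r = 22100 km, T = 35.9 hours = 35.9 × 3600 s = 1.2924×10^5 s: μ = 4π²r³/T² = 25511.9 km³/s².
Transfer-ellipse semi-major axis a_t = (r₁ + r₂)/2 = (3930 + 22100)/2 = 13015 km.
At r₁ the circular-orbit speed is v₁ = √(μ/r₁) = 2.5479 km/s.
Transfer-orbit speed at r₁ (vis-viva equation): v_p = √[μ(2/r₁ − 1/a_t)] = 3.3201 km/s.
First burn Δv₁ = |v_p − v₁| = 0.7722 km/s.
Circular speed at r₂: v₂ = √(μ/r₂) = 1.0744 km/s.
Transfer-orbit speed at r₂: v_a = √[μ(2/r₂ − 1/a_t)] = 0.59040 km/s.
Second burn Δv₂ = |v₂ − v_a| = 0.4840 km/s.
Δv = Δv₁ + Δv₂ = 0.7722 + 0.4840 = 1.256 km/s.

Δv = 1.26 km/s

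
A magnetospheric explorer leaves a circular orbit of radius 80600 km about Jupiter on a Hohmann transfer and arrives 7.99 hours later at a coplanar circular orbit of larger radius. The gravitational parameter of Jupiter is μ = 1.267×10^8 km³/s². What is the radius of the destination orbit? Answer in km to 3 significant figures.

r₂ = 3.59×10^5 km

Transfer time t = 7.99 hours = 28764 s, and t = π√(a_t³/μ).
So a_t = (μ t²/π²)^(1/3) = (1.267×10^8 × (28764)² / π²)^(1/3) = 2.1982×10^5 km.
Since a_t = (r₁ + r₂)/2, r₂ = 2a_t − r₁ = 2×2.1982×10^5 − 80600 = 3.5904×10^5 km.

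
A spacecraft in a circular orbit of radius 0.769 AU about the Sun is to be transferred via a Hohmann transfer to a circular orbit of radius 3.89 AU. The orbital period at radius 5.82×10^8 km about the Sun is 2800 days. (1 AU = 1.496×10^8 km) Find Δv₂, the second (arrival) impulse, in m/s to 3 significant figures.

From Kepler's third law T² = 4π²r³/μ at r = 5.82×10^8 km, T = 2800 days = 2800 × 86400 s = 2.4192×10^8 s: μ = 4π²r³/T² = 1.32980×10^11 km³/s².
In km: r₁ = 0.769 × 1.496×10^8 = 1.150424×10^8 km; r₂ = 3.89 × 1.496×10^8 = 5.81944×10^8 km.
Semi-major axis of the transfer orbit: a_t = (1.150424×10^8 + 5.81944×10^8)/2 = 3.484932×10^8 km.
Circular speed at r = 5.81944×10^8 km: v_c = √(μ/r) = 15.1165 km/s.
Vis-viva on the transfer ellipse at r = 5.81944×10^8 km gives v_t = √[μ(2/r − 1/a_t)] = 8.68528 km/s.
Δv₂ = |v_t − v_c| = |8.68528 − 15.1165| = 6.431 km/s.

Δv₂ = 6430 m/s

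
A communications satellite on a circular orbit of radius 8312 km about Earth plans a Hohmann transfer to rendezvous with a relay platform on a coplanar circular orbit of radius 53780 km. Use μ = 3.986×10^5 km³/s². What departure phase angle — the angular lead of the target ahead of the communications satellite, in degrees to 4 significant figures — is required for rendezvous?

The Hohmann ellipse has a_t = (r₁ + r₂)/2 = 31046 km.
The half-period of the transfer ellipse is t = π√(a_t³/μ) = 27220 s.
The target's mean motion on its circular orbit is ω₂ = √(μ/r₂³) = 5.0622×10^-5 rad/s.
Angle swept by the target during transfer: ω₂·t = 1.37793 rad = 78.9496°.
Arrival is 180° from departure on the ellipse, so φ = 180° − 78.9496° = 101.1°.

φ = 101.1°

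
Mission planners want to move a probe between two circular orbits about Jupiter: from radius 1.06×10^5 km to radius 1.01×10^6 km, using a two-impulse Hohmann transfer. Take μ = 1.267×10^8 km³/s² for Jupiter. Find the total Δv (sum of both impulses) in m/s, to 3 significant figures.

Transfer-ellipse semi-major axis a_t = (r₁ + r₂)/2 = (1.060×10^5 + 1.010×10^6)/2 = 5.580×10^5 km.
Circular speed at r₁: v₁ = √(μ/r₁) = √(1.267×10^8/1.060×10^5) = 34.57 km/s.
On the transfer ellipse at r₁, vis-viva equation gives v_p = √[μ(2/r₁ − 1/a_t)] = 46.51 km/s.
First burn Δv₁ = |v_p − v₁| = 11.94 km/s.
At r₂, v₂ = √(μ/r₂) = 11.2002 km/s.
Transfer-orbit speed at r₂: v_a = √[μ(2/r₂ − 1/a_t)] = 4.88161 km/s.
Second burn Δv₂ = |v₂ − v_a| = 6.319 km/s.
Δv = Δv₁ + Δv₂ = 11.94 + 6.319 = 18.26 km/s.

Δv = 18300 m/s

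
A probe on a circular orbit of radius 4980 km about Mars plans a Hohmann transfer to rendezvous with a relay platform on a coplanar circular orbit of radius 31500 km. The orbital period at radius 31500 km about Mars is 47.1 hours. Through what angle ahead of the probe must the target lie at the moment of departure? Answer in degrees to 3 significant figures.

From Kepler's third law T² = 4π²r³/μ at r = 31500 km, T = 47.1 hours = 47.1 × 3600 s = 1.6956×10^5 s: μ = 4π²r³/T² = 42918.5 km³/s².
Semi-major axis of the transfer orbit: a_t = (4980 + 31500)/2 = 18240 km.
Transfer time t = π√(a_t³/μ) = 37356 s.
The target's mean motion on its circular orbit is ω₂ = √(μ/r₂³) = 3.7056×10^-5 rad/s.
Angle swept by the target during transfer: ω₂·t = 1.3843 rad = 79.31°.
Arrival is 180° from departure on the ellipse, so φ = 180° − 79.31° = 101°.

φ = 101°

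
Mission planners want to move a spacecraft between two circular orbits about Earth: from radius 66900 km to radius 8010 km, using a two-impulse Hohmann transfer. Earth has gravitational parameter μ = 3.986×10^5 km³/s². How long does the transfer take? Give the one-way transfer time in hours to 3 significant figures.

t = 10.0 hours

Semi-major axis of the transfer orbit: a_t = (66900 + 8010)/2 = 37455 km.
By Kepler's third law the transfer-orbit period is T = 2π√(a_t³/μ), so t = T/2 = 36070 s.
Converting: 36070 s ÷ 3600 s/hour = 10.0 hours.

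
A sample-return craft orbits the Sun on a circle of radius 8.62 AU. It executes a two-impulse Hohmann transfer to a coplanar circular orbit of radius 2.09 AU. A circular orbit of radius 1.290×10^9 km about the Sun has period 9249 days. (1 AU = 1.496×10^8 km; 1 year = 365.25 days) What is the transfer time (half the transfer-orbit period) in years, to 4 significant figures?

t = 6.196 years

From Kepler's third law T² = 4π²r³/μ at r = 1.290×10^9 km, T = 9249 days = 9249 × 86400 s = 7.991136×10^8 s: μ = 4π²r³/T² = 1.32712×10^11 km³/s².
In km: r₁ = 8.62 × 1.496×10^8 = 1.289552×10^9 km; r₂ = 2.09 × 1.496×10^8 = 3.12664×10^8 km.
Semi-major axis of the transfer orbit: a_t = (1.289552×10^9 + 3.12664×10^8)/2 = 8.01108×10^8 km.
Half the transfer-orbit period gives t = π√(a_t³/μ) = 1.9554×10^8 s.
Converting: 1.9554×10^8 s ÷ 3.15576×10^7 s/year (365.25 × 86400) = 6.196 years.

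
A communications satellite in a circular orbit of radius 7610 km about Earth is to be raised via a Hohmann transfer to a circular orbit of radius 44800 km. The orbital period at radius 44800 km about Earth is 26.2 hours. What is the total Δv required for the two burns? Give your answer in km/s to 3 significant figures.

From Kepler's third law T² = 4π²r³/μ at r = 44800 km, T = 26.2 hours = 26.2 × 3600 s = 94320 s: μ = 4π²r³/T² = 3.99012×10^5 km³/s².
Semi-major axis of the transfer orbit: a_t = (7610 + 44800)/2 = 26205 km.
Circular speed at r₁: v₁ = √(μ/r₁) = √(3.99012×10^5/7610) = 7.241 km/s.
On the transfer ellipse at r₁, v² = μ(2/r − 1/a) gives v_p = √[μ(2/r₁ − 1/a_t)] = 9.468 km/s.
First burn Δv₁ = |v_p − v₁| = 2.227 km/s.
Circular speed at r₂: v₂ = √(μ/r₂) = 2.984 km/s.
Transfer-orbit speed at r₂: v_a = √[μ(2/r₂ − 1/a_t)] = 1.608 km/s.
Second burn Δv₂ = |v₂ − v_a| = 1.376 km/s.
Δv = Δv₁ + Δv₂ = 2.227 + 1.376 = 3.603 km/s.

Δv = 3.60 km/s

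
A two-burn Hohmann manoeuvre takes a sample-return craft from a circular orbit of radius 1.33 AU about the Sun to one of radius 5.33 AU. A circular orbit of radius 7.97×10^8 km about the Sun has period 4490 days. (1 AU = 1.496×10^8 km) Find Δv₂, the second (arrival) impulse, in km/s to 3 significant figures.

From Kepler's third law T² = 4π²r³/μ at r = 7.97×10^8 km, T = 4490 days = 4490 × 86400 s = 3.87936×10^8 s: μ = 4π²r³/T² = 1.32805×10^11 km³/s².
In km: r₁ = 1.33 × 1.496×10^8 = 1.98968×10^8 km; r₂ = 5.33 × 1.496×10^8 = 7.97368×10^8 km.
Semi-major axis of the transfer orbit: a_t = (1.98968×10^8 + 7.97368×10^8)/2 = 4.98168×10^8 km.
Circular speed at r = 7.97368×10^8 km: v_c = √(μ/r) = 12.906 km/s.
Transfer-orbit speed at the same r (vis-viva, a = a_t): v_t = √[μ(2/r − 1/a_t)] = 8.1561 km/s.
Δv₂ = |v_t − v_c| = |8.1561 − 12.906| = 4.750 km/s.

Δv₂ = 4.75 km/s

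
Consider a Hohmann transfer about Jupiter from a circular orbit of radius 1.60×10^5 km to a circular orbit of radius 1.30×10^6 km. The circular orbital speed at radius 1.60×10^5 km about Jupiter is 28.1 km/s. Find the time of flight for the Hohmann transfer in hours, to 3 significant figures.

From the circular-orbit relation v² = μ/r at r = 1.60×10^5 km: μ = v²r = (28.1)² × 1.60×10^5 = 1.26338×10^8 km³/s².
The Hohmann ellipse has a_t = (r₁ + r₂)/2 = 7.300×10^5 km.
Half the transfer-orbit period gives t = π√(a_t³/μ) = 1.743×10^5 s.
Converting: 1.743×10^5 s ÷ 3600 s/hour = 48.4 hours.

t = 48.4 hours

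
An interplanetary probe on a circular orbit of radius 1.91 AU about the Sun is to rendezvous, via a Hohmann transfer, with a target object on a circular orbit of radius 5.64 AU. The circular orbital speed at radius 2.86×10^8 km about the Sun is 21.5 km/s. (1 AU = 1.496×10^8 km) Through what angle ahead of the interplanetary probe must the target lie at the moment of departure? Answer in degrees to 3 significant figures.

From the circular-orbit relation v² = μ/r at r = 2.86×10^8 km: μ = v²r = (21.5)² × 2.86×10^8 = 1.32204×10^11 km³/s².
In km: r₁ = 1.91 × 1.496×10^8 = 2.85736×10^8 km; r₂ = 5.64 × 1.496×10^8 = 8.43744×10^8 km.
Transfer-ellipse semi-major axis a_t = (r₁ + r₂)/2 = (2.85736×10^8 + 8.43744×10^8)/2 = 5.6474×10^8 km.
Transfer time t = π√(a_t³/μ) = 1.15958×10^8 s.
The target's mean motion on its circular orbit is ω₂ = √(μ/r₂³) = 1.48356×10^-8 rad/s.
Angle swept by the target during transfer: ω₂·t = 1.7203 rad = 98.57°.
Arrival is 180° from departure on the ellipse, so φ = 180° − 98.57° = 81.4°.

φ = 81.4°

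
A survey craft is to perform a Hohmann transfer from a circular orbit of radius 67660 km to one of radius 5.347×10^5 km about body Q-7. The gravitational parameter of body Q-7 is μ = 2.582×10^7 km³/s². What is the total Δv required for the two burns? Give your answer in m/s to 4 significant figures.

Δv = 10150 m/s

Transfer-ellipse semi-major axis a_t = (r₁ + r₂)/2 = (67660 + 5.347×10^5)/2 = 3.0118×10^5 km.
Circular speed at r₁: v₁ = √(μ/r₁) = √(2.582×10^7/67660) = 19.535 km/s.
Transfer-orbit speed at r₁ (vis-viva equation): v_p = √[μ(2/r₁ − 1/a_t)] = 26.029 km/s.
First burn Δv₁ = |v_p − v₁| = 6.494 km/s.
At r₂, v₂ = √(μ/r₂) = 6.949 km/s.
Transfer-orbit speed at r₂: v_a = √[μ(2/r₂ − 1/a_t)] = 3.294 km/s.
Second burn Δv₂ = |v₂ − v_a| = 3.655 km/s.
Total Δv = Δv₁ + Δv₂ = 10.15 km/s.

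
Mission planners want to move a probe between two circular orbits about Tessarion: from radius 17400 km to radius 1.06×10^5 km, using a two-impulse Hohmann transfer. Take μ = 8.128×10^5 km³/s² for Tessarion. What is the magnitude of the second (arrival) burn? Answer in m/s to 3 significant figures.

The Hohmann ellipse has a_t = (r₁ + r₂)/2 = 61700 km.
Circular speed at r = 1.060×10^5 km: v_c = √(μ/r) = 2.7691 km/s.
Vis-viva on the transfer ellipse at r = 1.060×10^5 km gives v_t = √[μ(2/r − 1/a_t)] = 1.4705 km/s.
Δv₂ = |v_t − v_c| = |1.4705 − 2.7691| = 1.299 km/s.

Δv₂ = 1300 m/s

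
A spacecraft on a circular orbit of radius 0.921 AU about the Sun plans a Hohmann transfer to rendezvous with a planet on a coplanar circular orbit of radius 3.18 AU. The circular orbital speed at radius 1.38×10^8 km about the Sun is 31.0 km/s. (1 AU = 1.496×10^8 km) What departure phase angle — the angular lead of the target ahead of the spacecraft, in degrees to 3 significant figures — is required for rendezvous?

φ = 86.8°

From the circular-orbit relation v² = μ/r at r = 1.38×10^8 km: μ = v²r = (31.0)² × 1.38×10^8 = 1.32618×10^11 km³/s².
In km: r₁ = 0.921 × 1.496×10^8 = 1.377816×10^8 km; r₂ = 3.18 × 1.496×10^8 = 4.75728×10^8 km.
Transfer-ellipse semi-major axis a_t = (r₁ + r₂)/2 = (1.377816×10^8 + 4.75728×10^8)/2 = 3.067548×10^8 km.
The half-period of the transfer ellipse is t = π√(a_t³/μ) = 4.6349×10^7 s.
The target's mean motion on its circular orbit is ω₂ = √(μ/r₂³) = 3.5096×10^-8 rad/s.
Angle swept by the target during transfer: ω₂·t = 1.6267 rad = 93.20°.
Arrival is 180° from departure on the ellipse, so φ = 180° − 93.20° = 86.8°.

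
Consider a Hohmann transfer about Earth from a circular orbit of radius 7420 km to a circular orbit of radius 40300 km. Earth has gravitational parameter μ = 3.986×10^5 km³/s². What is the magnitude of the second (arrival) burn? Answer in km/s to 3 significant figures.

Transfer-ellipse semi-major axis a_t = (r₁ + r₂)/2 = (7420 + 40300)/2 = 23860 km.
Circular speed at r = 40300 km: v_c = √(μ/r) = 3.145 km/s.
Vis-viva on the transfer ellipse at r = 40300 km gives v_t = √[μ(2/r − 1/a_t)] = 1.754 km/s.
Δv₂ = |v_t − v_c| = |1.754 − 3.145| = 1.391 km/s.

Δv₂ = 1.39 km/s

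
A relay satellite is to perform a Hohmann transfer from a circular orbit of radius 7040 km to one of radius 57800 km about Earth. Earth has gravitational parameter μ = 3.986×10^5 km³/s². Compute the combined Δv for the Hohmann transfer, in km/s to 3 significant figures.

The Hohmann ellipse has a_t = (r₁ + r₂)/2 = 32420 km.
Circular speed at r₁: v₁ = √(μ/r₁) = √(3.986×10^5/7040) = 7.52458 km/s.
Transfer-orbit speed at r₁ (vis-viva equation): v_p = √[μ(2/r₁ − 1/a_t)] = 10.0471 km/s.
First burn Δv₁ = |v_p − v₁| = 2.5225 km/s.
At r₂, v₂ = √(μ/r₂) = 2.62606 km/s.
Transfer-orbit speed at r₂: v_a = √[μ(2/r₂ − 1/a_t)] = 1.22373 km/s.
Second burn Δv₂ = |v₂ − v_a| = 1.4023 km/s.
Δv = Δv₁ + Δv₂ = 2.5225 + 1.4023 = 3.925 km/s.

Δv = 3.92 km/s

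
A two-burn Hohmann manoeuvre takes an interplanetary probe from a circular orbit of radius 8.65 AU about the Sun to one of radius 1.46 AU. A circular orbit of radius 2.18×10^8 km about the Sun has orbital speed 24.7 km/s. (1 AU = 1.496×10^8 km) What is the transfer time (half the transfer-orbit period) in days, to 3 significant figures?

From the circular-orbit relation v² = μ/r at r = 2.18×10^8 km: μ = v²r = (24.7)² × 2.18×10^8 = 1.33000×10^11 km³/s².
In km: r₁ = 8.65 × 1.496×10^8 = 1.29404×10^9 km; r₂ = 1.46 × 1.496×10^8 = 2.18416×10^8 km.
Transfer-ellipse semi-major axis a_t = (r₁ + r₂)/2 = (1.29404×10^9 + 2.18416×10^8)/2 = 7.56228×10^8 km.
Transfer time t = π√(a_t³/μ) = π√((7.56228×10^8)³ / 1.33000×10^11) = 1.791×10^8 s.
Converting: 1.791×10^8 s ÷ 86400 s/day = 2070 days.

t = 2070 days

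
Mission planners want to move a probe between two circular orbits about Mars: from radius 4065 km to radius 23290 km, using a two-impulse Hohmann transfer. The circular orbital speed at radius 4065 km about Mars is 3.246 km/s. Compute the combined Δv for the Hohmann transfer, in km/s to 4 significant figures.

Δv = 1.607 km/s

From the circular-orbit relation v² = μ/r at r = 4065 km: μ = v²r = (3.246)² × 4065 = 42830.9 km³/s².
Semi-major axis of the transfer orbit: a_t = (4065 + 23290)/2 = 13677.5 km.
At r₁ the circular-orbit speed is v₁ = √(μ/r₁) = 3.24600 km/s.
Transfer-orbit speed at r₁ (v² = μ(2/r − 1/a)): v_p = √[μ(2/r₁ − 1/a_t)] = 4.23575 km/s.
First burn Δv₁ = |v_p − v₁| = 0.98975 km/s.
At r₂, v₂ = √(μ/r₂) = 1.35611 km/s.
Transfer-orbit speed at r₂: v_a = √[μ(2/r₂ − 1/a_t)] = 0.739300 km/s.
Second burn Δv₂ = |v₂ − v_a| = 0.61681 km/s.
Δv = Δv₁ + Δv₂ = 0.98975 + 0.61681 = 1.607 km/s.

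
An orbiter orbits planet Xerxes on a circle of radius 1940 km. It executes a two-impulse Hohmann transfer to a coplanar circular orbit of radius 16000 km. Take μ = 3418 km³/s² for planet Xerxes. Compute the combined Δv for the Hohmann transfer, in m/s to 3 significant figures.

Δv = 693 m/s

Semi-major axis of the transfer orbit: a_t = (1940 + 16000)/2 = 8970 km.
Circular speed at r₁: v₁ = √(μ/r₁) = √(3418/1940) = 1.32735 km/s.
On the transfer ellipse at r₁, vis-viva gives v_p = √[μ(2/r₁ − 1/a_t)] = 1.77276 km/s.
First burn Δv₁ = |v_p − v₁| = 0.44541 km/s.
Circular speed at r₂: v₂ = √(μ/r₂) = 0.46220 km/s.
Transfer-orbit speed at r₂: v_a = √[μ(2/r₂ − 1/a_t)] = 0.21495 km/s.
Second burn Δv₂ = |v₂ − v_a| = 0.24725 km/s.
Δv = Δv₁ + Δv₂ = 0.44541 + 0.24725 = 0.6927 km/s.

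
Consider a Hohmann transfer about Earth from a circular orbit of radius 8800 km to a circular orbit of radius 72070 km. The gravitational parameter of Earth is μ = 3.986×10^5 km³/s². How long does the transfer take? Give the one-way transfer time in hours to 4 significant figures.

Transfer-ellipse semi-major axis a_t = (r₁ + r₂)/2 = (8800 + 72070)/2 = 40435 km.
Transfer time t = π√(a_t³/μ) = π√((40435)³ / 3.986×10^5) = 40460 s.
Converting: 40460 s ÷ 3600 s/hour = 11.24 hours.

t = 11.24 hours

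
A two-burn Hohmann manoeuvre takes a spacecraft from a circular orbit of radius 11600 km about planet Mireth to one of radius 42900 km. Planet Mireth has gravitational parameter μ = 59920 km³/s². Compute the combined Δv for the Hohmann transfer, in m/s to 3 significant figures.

The Hohmann ellipse has a_t = (r₁ + r₂)/2 = 27250 km.
At r₁ the circular-orbit speed is v₁ = √(μ/r₁) = 2.27278 km/s.
On the transfer ellipse at r₁, vis-viva equation gives v_p = √[μ(2/r₁ − 1/a_t)] = 2.85169 km/s.
First burn Δv₁ = |v_p − v₁| = 0.57891 km/s.
At r₂, v₂ = √(μ/r₂) = 1.18184 km/s.
Transfer-orbit speed at r₂: v_a = √[μ(2/r₂ − 1/a_t)] = 0.771086 km/s.
Second burn Δv₂ = |v₂ − v_a| = 0.41075 km/s.
Total Δv = Δv₁ + Δv₂ = 0.9897 km/s.

Δv = 990 m/s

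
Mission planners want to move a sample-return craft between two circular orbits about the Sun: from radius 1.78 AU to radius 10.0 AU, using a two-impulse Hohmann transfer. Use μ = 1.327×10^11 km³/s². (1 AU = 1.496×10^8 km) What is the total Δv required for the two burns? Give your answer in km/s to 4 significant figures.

In km: r₁ = 1.78 × 1.496×10^8 = 2.66288×10^8 km; r₂ = 10.0 × 1.496×10^8 = 1.496×10^9 km.
Transfer-ellipse semi-major axis a_t = (r₁ + r₂)/2 = (2.66288×10^8 + 1.496×10^9)/2 = 8.81144×10^8 km.
Circular speed at r₁: v₁ = √(μ/r₁) = √(1.327×10^11/2.66288×10^8) = 22.3234 km/s.
On the transfer ellipse at r₁, v² = μ(2/r − 1/a) gives v_p = √[μ(2/r₁ − 1/a_t)] = 29.0872 km/s.
First burn Δv₁ = |v_p − v₁| = 6.7638 km/s.
At r₂, v₂ = √(μ/r₂) = 9.4182 km/s.
Transfer-orbit speed at r₂: v_a = √[μ(2/r₂ − 1/a_t)] = 5.1775 km/s.
Second burn Δv₂ = |v₂ − v_a| = 4.2407 km/s.
Total Δv = Δv₁ + Δv₂ = 11.00 km/s.

Δv = 11.00 km/s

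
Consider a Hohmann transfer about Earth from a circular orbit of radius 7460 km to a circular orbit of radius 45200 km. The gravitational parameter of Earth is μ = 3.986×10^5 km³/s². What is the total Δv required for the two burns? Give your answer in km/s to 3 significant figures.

Semi-major axis of the transfer orbit: a_t = (7460 + 45200)/2 = 26330 km.
Circular speed at r₁: v₁ = √(μ/r₁) = √(3.986×10^5/7460) = 7.3097 km/s.
On the transfer ellipse at r₁, vis-viva equation gives v_p = √[μ(2/r₁ − 1/a_t)] = 9.5773 km/s.
First burn Δv₁ = |v_p − v₁| = 2.268 km/s.
Circular speed at r₂: v₂ = √(μ/r₂) = 2.970 km/s.
Transfer-orbit speed at r₂: v_a = √[μ(2/r₂ − 1/a_t)] = 1.581 km/s.
Second burn Δv₂ = |v₂ − v_a| = 1.389 km/s.
Δv = Δv₁ + Δv₂ = 2.268 + 1.389 = 3.657 km/s.

Δv = 3.66 km/s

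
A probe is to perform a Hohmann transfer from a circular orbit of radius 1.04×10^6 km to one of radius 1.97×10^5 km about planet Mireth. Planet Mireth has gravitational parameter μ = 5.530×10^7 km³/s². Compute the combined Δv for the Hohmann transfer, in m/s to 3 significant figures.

Semi-major axis of the transfer orbit: a_t = (1.040×10^6 + 1.970×10^5)/2 = 6.185×10^5 km.
Circular speed at r₁: v₁ = √(μ/r₁) = √(5.530×10^7/1.040×10^6) = 7.292 km/s.
On the transfer ellipse at r₁, vis-viva gives v_a = √[μ(2/r₁ − 1/a_t)] = 4.115 km/s.
First burn Δv₁ = |v_a − v₁| = 3.177 km/s.
Circular speed at r₂: v₂ = √(μ/r₂) = 16.7544 km/s.
Transfer-orbit speed at r₂: v_p = √[μ(2/r₂ − 1/a_t)] = 21.7258 km/s.
Second burn Δv₂ = |v₂ − v_p| = 4.971 km/s.
Total Δv = Δv₁ + Δv₂ = 8.148 km/s.

Δv = 8150 m/s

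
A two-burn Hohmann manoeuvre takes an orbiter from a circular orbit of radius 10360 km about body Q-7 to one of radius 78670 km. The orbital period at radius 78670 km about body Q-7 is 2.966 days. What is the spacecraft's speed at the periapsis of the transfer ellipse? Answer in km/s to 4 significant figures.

v = 7.066 km/s

From Kepler's third law T² = 4π²r³/μ at r = 78670 km, T = 2.966 days = 2.966 × 86400 s = 2.562624×10^5 s: μ = 4π²r³/T² = 2.92696×10^5 km³/s².
Transfer-ellipse semi-major axis a_t = (r₁ + r₂)/2 = (10360 + 78670)/2 = 44515 km.
The periapsis of the transfer ellipse is at r = 10360 km.
From the vis-viva equation, v = √[μ(2/r − 1/a_t)] = 7.066 km/s.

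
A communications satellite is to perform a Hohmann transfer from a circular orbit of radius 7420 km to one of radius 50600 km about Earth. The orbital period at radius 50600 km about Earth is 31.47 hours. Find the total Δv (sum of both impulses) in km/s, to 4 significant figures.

From Kepler's third law T² = 4π²r³/μ at r = 50600 km, T = 31.47 hours = 31.47 × 3600 s = 1.13292×10^5 s: μ = 4π²r³/T² = 3.98486×10^5 km³/s².
Semi-major axis of the transfer orbit: a_t = (7420 + 50600)/2 = 29010 km.
At r₁ the circular-orbit speed is v₁ = √(μ/r₁) = 7.328 km/s.
On the transfer ellipse at r₁, vis-viva equation gives v_p = √[μ(2/r₁ − 1/a_t)] = 9.678 km/s.
First burn Δv₁ = |v_p − v₁| = 2.350 km/s.
At r₂, v₂ = √(μ/r₂) = 2.806 km/s.
Transfer-orbit speed at r₂: v_a = √[μ(2/r₂ − 1/a_t)] = 1.419 km/s.
Second burn Δv₂ = |v₂ − v_a| = 1.387 km/s.
Δv = Δv₁ + Δv₂ = 2.350 + 1.387 = 3.737 km/s.

Δv = 3.737 km/s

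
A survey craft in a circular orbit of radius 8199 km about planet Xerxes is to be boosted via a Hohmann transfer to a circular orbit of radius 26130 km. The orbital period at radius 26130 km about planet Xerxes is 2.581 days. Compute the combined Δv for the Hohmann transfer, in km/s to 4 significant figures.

Δv = 0.5347 km/s

From Kepler's third law T² = 4π²r³/μ at r = 26130 km, T = 2.581 days = 2.581 × 86400 s = 2.229984×10^5 s: μ = 4π²r³/T² = 14163.6 km³/s².
Semi-major axis of the transfer orbit: a_t = (8199 + 26130)/2 = 17164.5 km.
At r₁ the circular-orbit speed is v₁ = √(μ/r₁) = 1.31434 km/s.
On the transfer ellipse at r₁, vis-viva equation gives v_p = √[μ(2/r₁ − 1/a_t)] = 1.62166 km/s.
First burn Δv₁ = |v_p − v₁| = 0.3073 km/s.
At r₂, v₂ = √(μ/r₂) = 0.7362 km/s.
Transfer-orbit speed at r₂: v_a = √[μ(2/r₂ − 1/a_t)] = 0.5088 km/s.
Second burn Δv₂ = |v₂ − v_a| = 0.2274 km/s.
Total Δv = Δv₁ + Δv₂ = 0.5347 km/s.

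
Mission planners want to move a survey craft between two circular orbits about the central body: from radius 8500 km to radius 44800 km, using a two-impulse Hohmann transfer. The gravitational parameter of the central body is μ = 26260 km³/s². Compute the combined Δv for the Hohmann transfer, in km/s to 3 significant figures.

Transfer-ellipse semi-major axis a_t = (r₁ + r₂)/2 = (8500 + 44800)/2 = 26650 km.
At r₁ the circular-orbit speed is v₁ = √(μ/r₁) = 1.757672 km/s.
On the transfer ellipse at r₁, v² = μ(2/r − 1/a) gives v_p = √[μ(2/r₁ − 1/a_t)] = 2.278916 km/s.
First burn Δv₁ = |v_p − v₁| = 0.52124 km/s.
At r₂, v₂ = √(μ/r₂) = 0.76561 km/s.
Transfer-orbit speed at r₂: v_a = √[μ(2/r₂ − 1/a_t)] = 0.43238 km/s.
Second burn Δv₂ = |v₂ − v_a| = 0.33323 km/s.
Δv = Δv₁ + Δv₂ = 0.52124 + 0.33323 = 0.8545 km/s.

Δv = 0.854 km/s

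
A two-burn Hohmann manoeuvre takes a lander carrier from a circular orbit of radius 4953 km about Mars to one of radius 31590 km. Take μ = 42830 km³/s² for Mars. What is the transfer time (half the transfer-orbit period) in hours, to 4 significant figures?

The Hohmann ellipse has a_t = (r₁ + r₂)/2 = 18271.5 km.
Transfer time t = π√(a_t³/μ) = π√((18271.5)³ / 42830) = 37490 s.
Converting: 37490 s ÷ 3600 s/hour = 10.41 hours.

t = 10.41 hours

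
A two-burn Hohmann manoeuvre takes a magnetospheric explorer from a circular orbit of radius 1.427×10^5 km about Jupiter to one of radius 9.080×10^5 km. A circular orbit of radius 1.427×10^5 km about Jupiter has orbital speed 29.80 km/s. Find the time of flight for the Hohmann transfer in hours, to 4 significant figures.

From the circular-orbit relation v² = μ/r at r = 1.427×10^5 km: μ = v²r = (29.80)² × 1.427×10^5 = 1.26723×10^8 km³/s².
The Hohmann ellipse has a_t = (r₁ + r₂)/2 = 5.2535×10^5 km.
Half the transfer-orbit period gives t = π√(a_t³/μ) = 1.0627×10^5 s.
Converting: 1.0627×10^5 s ÷ 3600 s/hour = 29.52 hours.

t = 29.52 hours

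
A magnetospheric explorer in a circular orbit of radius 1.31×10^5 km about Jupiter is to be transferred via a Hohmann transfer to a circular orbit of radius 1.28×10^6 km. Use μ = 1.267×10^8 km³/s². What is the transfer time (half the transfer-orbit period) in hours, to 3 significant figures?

t = 45.9 hours

Transfer-ellipse semi-major axis a_t = (r₁ + r₂)/2 = (1.310×10^5 + 1.280×10^6)/2 = 7.055×10^5 km.
By Kepler's third law the transfer-orbit period is T = 2π√(a_t³/μ), so t = T/2 = 1.654×10^5 s.
Converting: 1.654×10^5 s ÷ 3600 s/hour = 45.9 hours.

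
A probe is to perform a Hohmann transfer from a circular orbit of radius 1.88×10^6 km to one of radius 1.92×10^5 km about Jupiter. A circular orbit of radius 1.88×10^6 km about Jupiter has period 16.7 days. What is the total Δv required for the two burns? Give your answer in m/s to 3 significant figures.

Δv = 13600 m/s

From Kepler's third law T² = 4π²r³/μ at r = 1.88×10^6 km, T = 16.7 days = 16.7 × 86400 s = 1.44288×10^6 s: μ = 4π²r³/T² = 1.26001×10^8 km³/s².
Transfer-ellipse semi-major axis a_t = (r₁ + r₂)/2 = (1.880×10^6 + 1.920×10^5)/2 = 1.036×10^6 km.
Circular speed at r₁: v₁ = √(μ/r₁) = √(1.26001×10^8/1.880×10^6) = 8.1867 km/s.
Transfer-orbit speed at r₁ (v² = μ(2/r − 1/a)): v_a = √[μ(2/r₁ − 1/a_t)] = 3.5243 km/s.
First burn Δv₁ = |v_a − v₁| = 4.662 km/s.
Circular speed at r₂: v₂ = √(μ/r₂) = 25.617 km/s.
Transfer-orbit speed at r₂: v_p = √[μ(2/r₂ − 1/a_t)] = 34.509 km/s.
Second burn Δv₂ = |v₂ − v_p| = 8.892 km/s.
Δv = Δv₁ + Δv₂ = 4.662 + 8.892 = 13.55 km/s.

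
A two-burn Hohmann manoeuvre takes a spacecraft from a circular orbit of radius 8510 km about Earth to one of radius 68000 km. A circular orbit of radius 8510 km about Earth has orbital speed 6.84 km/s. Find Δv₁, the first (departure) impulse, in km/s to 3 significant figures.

Δv₁ = 2.28 km/s

From the circular-orbit relation v² = μ/r at r = 8510 km: μ = v²r = (6.84)² × 8510 = 3.98145×10^5 km³/s².
The Hohmann ellipse has a_t = (r₁ + r₂)/2 = 38255 km.
Circular speed at r = 8510 km: v_c = √(μ/r) = 6.840 km/s.
Transfer-orbit speed at the same r (vis-viva, a = a_t): v_t = √[μ(2/r − 1/a_t)] = 9.119 km/s.
Δv₁ = |v_t − v_c| = |9.119 − 6.840| = 2.279 km/s.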